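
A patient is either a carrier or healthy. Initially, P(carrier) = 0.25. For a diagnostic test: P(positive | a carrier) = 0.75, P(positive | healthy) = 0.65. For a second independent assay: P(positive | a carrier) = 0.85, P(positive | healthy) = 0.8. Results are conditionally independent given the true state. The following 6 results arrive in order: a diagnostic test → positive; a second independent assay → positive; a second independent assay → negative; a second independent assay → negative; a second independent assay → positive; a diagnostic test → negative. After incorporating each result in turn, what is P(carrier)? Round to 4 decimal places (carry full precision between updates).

After a diagnostic test='positive': P(carrier) = 0.75·0.2500 / (0.75·0.2500 + 0.65·0.7500) ≈ 0.2778
After a second independent assay='positive': P(carrier) = 0.85·0.2778 / (0.85·0.2778 + 0.8·0.7222) ≈ 0.2901
After a second independent assay='negative': P(carrier) = 0.15·0.2901 / (0.15·0.2901 + 0.2·0.7099) ≈ 0.2346
After a second independent assay='negative': P(carrier) = 0.15·0.2346 / (0.15·0.2346 + 0.2·0.7654) ≈ 0.1869
After a second independent assay='positive': P(carrier) = 0.85·0.1869 / (0.85·0.1869 + 0.8·0.8131) ≈ 0.1963
After a diagnostic test='negative': P(carrier) = 0.25·0.1963 / (0.25·0.1963 + 0.35·0.8037) ≈ 0.1485

0.1485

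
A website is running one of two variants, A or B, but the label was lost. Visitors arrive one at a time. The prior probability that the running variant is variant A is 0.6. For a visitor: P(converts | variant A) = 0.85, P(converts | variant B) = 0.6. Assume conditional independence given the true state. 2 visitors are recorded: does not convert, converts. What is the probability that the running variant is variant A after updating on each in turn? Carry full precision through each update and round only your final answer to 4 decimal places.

0.4435

After 'does not convert': P(A) = 0.15·0.6000 / (0.15·0.6000 + 0.4·0.4000) ≈ 0.3600
After 'converts': P(A) = 0.85·0.3600 / (0.85·0.3600 + 0.6·0.6400) ≈ 0.4435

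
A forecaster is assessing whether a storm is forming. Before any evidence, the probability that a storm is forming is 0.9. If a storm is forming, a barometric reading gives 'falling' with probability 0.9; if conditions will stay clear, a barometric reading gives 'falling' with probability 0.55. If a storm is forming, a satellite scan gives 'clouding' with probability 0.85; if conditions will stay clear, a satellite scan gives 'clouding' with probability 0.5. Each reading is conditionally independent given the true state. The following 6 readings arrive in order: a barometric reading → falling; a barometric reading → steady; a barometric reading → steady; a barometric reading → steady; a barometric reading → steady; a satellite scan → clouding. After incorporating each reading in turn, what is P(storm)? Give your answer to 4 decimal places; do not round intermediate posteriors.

0.0575

After a barometric reading='falling': P(storm) = 0.9·0.9000 / (0.9·0.9000 + 0.55·0.1000) ≈ 0.9364
After a barometric reading='steady': P(storm) = 0.1·0.9364 / (0.1·0.9364 + 0.45·0.0636) ≈ 0.7660
After a barometric reading='steady': P(storm) = 0.1·0.7660 / (0.1·0.7660 + 0.45·0.2340) ≈ 0.4211
After a barometric reading='steady': P(storm) = 0.1·0.4211 / (0.1·0.4211 + 0.45·0.5789) ≈ 0.1391
After a barometric reading='steady': P(storm) = 0.1·0.1391 / (0.1·0.1391 + 0.45·0.8609) ≈ 0.0347
After a satellite scan='clouding': P(storm) = 0.85·0.0347 / (0.85·0.0347 + 0.5·0.9653) ≈ 0.0575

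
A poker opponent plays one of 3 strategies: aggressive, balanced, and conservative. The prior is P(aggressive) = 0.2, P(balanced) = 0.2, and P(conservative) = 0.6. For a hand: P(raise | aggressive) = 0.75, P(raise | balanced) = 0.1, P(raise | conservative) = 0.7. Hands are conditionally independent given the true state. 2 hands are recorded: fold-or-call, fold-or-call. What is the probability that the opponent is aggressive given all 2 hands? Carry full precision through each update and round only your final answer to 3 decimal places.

0.055

Apply Bayes' rule sequentially, carrying P(aggressive) forward.
After 'fold-or-call': normaliser = 0.25·0.2000 + 0.9·0.2000 + 0.3·0.6000; P(aggressive) ≈ 0.1220, P(balanced) ≈ 0.4390, P(conservative) ≈ 0.4390
After 'fold-or-call': normaliser = 0.25·0.1220 + 0.9·0.4390 + 0.3·0.4390; P(aggressive) ≈ 0.0547, P(balanced) ≈ 0.7090, P(conservative) ≈ 0.2363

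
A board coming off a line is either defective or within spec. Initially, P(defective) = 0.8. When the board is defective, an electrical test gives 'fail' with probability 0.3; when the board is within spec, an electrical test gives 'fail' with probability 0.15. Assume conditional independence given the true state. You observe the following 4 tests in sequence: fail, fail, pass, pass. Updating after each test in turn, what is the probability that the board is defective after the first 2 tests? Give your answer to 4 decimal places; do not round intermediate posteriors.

After 'fail': P(defective) = 0.3·0.8000 / (0.3·0.8000 + 0.15·0.2000) ≈ 0.8889
After 'fail': P(defective) = 0.3·0.8889 / (0.3·0.8889 + 0.15·0.1111) ≈ 0.9412

0.9412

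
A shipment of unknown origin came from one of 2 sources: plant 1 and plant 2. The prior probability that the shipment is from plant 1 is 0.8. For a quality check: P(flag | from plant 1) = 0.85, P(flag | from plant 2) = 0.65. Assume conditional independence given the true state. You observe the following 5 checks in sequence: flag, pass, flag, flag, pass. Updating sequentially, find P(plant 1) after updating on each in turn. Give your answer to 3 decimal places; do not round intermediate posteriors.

After 'flag': P(plant 1) = 0.85·0.8000 / (0.85·0.8000 + 0.65·0.2000) ≈ 0.8395
After 'pass': P(plant 1) = 0.15·0.8395 / (0.15·0.8395 + 0.35·0.1605) ≈ 0.6915
After 'flag': P(plant 1) = 0.85·0.6915 / (0.85·0.6915 + 0.65·0.3085) ≈ 0.7456
After 'flag': P(plant 1) = 0.85·0.7456 / (0.85·0.7456 + 0.65·0.2544) ≈ 0.7931
After 'pass': P(plant 1) = 0.15·0.7931 / (0.15·0.7931 + 0.35·0.2069) ≈ 0.6216

0.622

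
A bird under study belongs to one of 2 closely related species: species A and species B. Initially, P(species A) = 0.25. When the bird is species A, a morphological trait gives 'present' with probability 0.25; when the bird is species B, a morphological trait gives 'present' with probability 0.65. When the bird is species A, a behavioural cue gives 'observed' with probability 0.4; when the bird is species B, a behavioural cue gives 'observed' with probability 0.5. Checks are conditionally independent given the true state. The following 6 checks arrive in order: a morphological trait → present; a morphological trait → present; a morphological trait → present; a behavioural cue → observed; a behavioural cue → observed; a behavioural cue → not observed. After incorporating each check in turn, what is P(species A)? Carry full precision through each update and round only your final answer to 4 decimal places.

After a morphological trait='present': P(species A) = 0.25·0.2500 / (0.25·0.2500 + 0.65·0.7500) ≈ 0.1136
After a morphological trait='present': P(species A) = 0.25·0.1136 / (0.25·0.1136 + 0.65·0.8864) ≈ 0.0470
After a morphological trait='present': P(species A) = 0.25·0.0470 / (0.25·0.0470 + 0.65·0.9530) ≈ 0.0186
After a behavioural cue='observed': P(species A) = 0.4·0.0186 / (0.4·0.0186 + 0.5·0.9814) ≈ 0.0149
After a behavioural cue='observed': P(species A) = 0.4·0.0149 / (0.4·0.0149 + 0.5·0.9851) ≈ 0.0120
After a behavioural cue='not observed': P(species A) = 0.6·0.0120 / (0.6·0.0120 + 0.5·0.9880) ≈ 0.0144

0.0144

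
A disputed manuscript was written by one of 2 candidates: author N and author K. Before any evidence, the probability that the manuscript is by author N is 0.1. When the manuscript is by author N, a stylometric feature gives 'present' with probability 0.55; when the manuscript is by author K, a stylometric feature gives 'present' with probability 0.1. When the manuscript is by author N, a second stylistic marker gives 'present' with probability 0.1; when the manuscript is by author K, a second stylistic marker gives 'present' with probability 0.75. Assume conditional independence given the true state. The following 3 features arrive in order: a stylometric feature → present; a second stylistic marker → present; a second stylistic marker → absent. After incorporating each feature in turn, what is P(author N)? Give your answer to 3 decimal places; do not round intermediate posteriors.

0.227

After a stylometric feature='present': P(author N) = 0.55·0.1000 / (0.55·0.1000 + 0.1·0.9000) ≈ 0.3793
After a second stylistic marker='present': P(author N) = 0.1·0.3793 / (0.1·0.3793 + 0.75·0.6207) ≈ 0.0753
After a second stylistic marker='absent': P(author N) = 0.9·0.0753 / (0.9·0.0753 + 0.25·0.9247) ≈ 0.2268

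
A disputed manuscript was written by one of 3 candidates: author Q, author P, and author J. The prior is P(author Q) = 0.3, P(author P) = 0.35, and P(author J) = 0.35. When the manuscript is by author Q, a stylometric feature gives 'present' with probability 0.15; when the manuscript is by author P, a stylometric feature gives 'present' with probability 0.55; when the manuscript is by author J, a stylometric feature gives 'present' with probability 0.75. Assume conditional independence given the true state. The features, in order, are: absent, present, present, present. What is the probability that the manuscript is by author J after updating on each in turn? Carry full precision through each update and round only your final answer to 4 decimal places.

After 'absent': normaliser = 0.85·0.3000 + 0.45·0.3500 + 0.25·0.3500; P(author Q) ≈ 0.5100, P(author P) ≈ 0.3150, P(author J) ≈ 0.1750
After 'present': normaliser = 0.15·0.5100 + 0.55·0.3150 + 0.75·0.1750; P(author Q) ≈ 0.2008, P(author P) ≈ 0.4547, P(author J) ≈ 0.3445
After 'present': normaliser = 0.15·0.2008 + 0.55·0.4547 + 0.75·0.3445; P(author Q) ≈ 0.0559, P(author P) ≈ 0.4644, P(author J) ≈ 0.4797
After 'present': normaliser = 0.15·0.0559 + 0.55·0.4644 + 0.75·0.4797; P(author Q) ≈ 0.0135, P(author P) ≈ 0.4096, P(author J) ≈ 0.5770

0.5770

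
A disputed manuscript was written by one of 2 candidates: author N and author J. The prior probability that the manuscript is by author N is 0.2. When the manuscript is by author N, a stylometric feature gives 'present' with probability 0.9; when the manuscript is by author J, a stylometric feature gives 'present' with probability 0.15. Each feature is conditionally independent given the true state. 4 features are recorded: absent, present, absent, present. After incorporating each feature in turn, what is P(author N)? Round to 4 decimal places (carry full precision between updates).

After 'absent': P(author N) = 0.1·0.2000 / (0.1·0.2000 + 0.85·0.8000) ≈ 0.0286
After 'present': P(author N) = 0.9·0.0286 / (0.9·0.0286 + 0.15·0.9714) ≈ 0.1500
After 'absent': P(author N) = 0.1·0.1500 / (0.1·0.1500 + 0.85·0.8500) ≈ 0.0203
After 'present': P(author N) = 0.9·0.0203 / (0.9·0.0203 + 0.15·0.9797) ≈ 0.1108

0.1108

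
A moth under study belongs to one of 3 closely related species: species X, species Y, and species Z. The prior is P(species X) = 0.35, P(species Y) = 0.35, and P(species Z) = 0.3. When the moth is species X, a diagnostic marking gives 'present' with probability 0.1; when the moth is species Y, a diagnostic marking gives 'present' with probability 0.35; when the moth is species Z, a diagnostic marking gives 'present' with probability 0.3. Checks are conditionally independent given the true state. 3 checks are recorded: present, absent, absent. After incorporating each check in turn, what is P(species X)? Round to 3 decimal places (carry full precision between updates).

After 'present': normaliser = 0.1·0.3500 + 0.35·0.3500 + 0.3·0.3000; P(species X) ≈ 0.1414, P(species Y) ≈ 0.4949, P(species Z) ≈ 0.3636
After 'absent': normaliser = 0.9·0.1414 + 0.65·0.4949 + 0.7·0.3636; P(species X) ≈ 0.1809, P(species Y) ≈ 0.4573, P(species Z) ≈ 0.3618
After 'absent': normaliser = 0.9·0.1809 + 0.65·0.4573 + 0.7·0.3618; P(species X) ≈ 0.2282, P(species Y) ≈ 0.4167, P(species Z) ≈ 0.3551

0.228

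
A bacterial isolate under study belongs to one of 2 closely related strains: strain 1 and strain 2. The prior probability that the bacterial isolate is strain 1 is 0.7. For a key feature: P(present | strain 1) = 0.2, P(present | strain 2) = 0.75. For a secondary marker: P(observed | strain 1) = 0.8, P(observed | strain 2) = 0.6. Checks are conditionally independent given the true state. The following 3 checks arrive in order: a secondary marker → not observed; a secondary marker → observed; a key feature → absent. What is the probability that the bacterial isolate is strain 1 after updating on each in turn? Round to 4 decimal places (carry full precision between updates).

0.8327

After a secondary marker='not observed': P(strain 1) = 0.2·0.7000 / (0.2·0.7000 + 0.4·0.3000) ≈ 0.5385
After a secondary marker='observed': P(strain 1) = 0.8·0.5385 / (0.8·0.5385 + 0.6·0.4615) ≈ 0.6087
After a key feature='absent': P(strain 1) = 0.8·0.6087 / (0.8·0.6087 + 0.25·0.3913) ≈ 0.8327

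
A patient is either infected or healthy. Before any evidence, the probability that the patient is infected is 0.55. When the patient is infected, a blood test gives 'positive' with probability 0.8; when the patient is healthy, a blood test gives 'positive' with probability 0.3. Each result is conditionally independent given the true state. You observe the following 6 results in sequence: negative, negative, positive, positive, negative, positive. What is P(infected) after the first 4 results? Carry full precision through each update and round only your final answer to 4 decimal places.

0.4150

Apply Bayes' rule sequentially, carrying P(infected) forward.
After 'negative': P(infected) = 0.2·0.5500 / (0.2·0.5500 + 0.7·0.4500) ≈ 0.2588
After 'negative': P(infected) = 0.2·0.2588 / (0.2·0.2588 + 0.7·0.7412) ≈ 0.0907
After 'positive': P(infected) = 0.8·0.0907 / (0.8·0.0907 + 0.3·0.9093) ≈ 0.2101
After 'positive': P(infected) = 0.8·0.2101 / (0.8·0.2101 + 0.3·0.7899) ≈ 0.4150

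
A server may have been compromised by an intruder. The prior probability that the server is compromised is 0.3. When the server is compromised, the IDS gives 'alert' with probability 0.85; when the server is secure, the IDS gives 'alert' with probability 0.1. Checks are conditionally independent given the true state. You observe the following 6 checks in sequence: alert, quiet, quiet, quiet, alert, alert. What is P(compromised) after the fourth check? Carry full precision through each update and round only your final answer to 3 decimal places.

Apply Bayes' rule sequentially, carrying P(compromised) forward.
After 'alert': P(compromised) = 0.85·0.3000 / (0.85·0.3000 + 0.1·0.7000) ≈ 0.7846
After 'quiet': P(compromised) = 0.15·0.7846 / (0.15·0.7846 + 0.9·0.2154) ≈ 0.3778
After 'quiet': P(compromised) = 0.15·0.3778 / (0.15·0.3778 + 0.9·0.6222) ≈ 0.0919
After 'quiet': P(compromised) = 0.15·0.0919 / (0.15·0.0919 + 0.9·0.9081) ≈ 0.0166

0.017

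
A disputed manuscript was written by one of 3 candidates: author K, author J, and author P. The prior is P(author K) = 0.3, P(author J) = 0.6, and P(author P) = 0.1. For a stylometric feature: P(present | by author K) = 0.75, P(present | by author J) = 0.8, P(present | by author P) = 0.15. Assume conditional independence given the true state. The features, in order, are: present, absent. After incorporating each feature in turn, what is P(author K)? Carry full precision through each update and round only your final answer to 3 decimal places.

After 'present': normaliser = 0.75·0.3000 + 0.8·0.6000 + 0.15·0.1000; P(author K) ≈ 0.3125, P(author J) ≈ 0.6667, P(author P) ≈ 0.0208
After 'absent': normaliser = 0.25·0.3125 + 0.2·0.6667 + 0.85·0.0208; P(author K) ≈ 0.3409, P(author J) ≈ 0.5818, P(author P) ≈ 0.0773

0.341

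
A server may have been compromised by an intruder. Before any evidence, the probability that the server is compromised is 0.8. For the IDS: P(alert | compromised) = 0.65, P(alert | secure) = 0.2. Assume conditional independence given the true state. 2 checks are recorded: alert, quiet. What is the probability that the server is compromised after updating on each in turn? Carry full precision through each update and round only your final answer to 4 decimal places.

Apply Bayes' rule sequentially, carrying P(compromised) forward.
After 'alert': P(compromised) = 0.65·0.8000 / (0.65·0.8000 + 0.2·0.2000) ≈ 0.9286
After 'quiet': P(compromised) = 0.35·0.9286 / (0.35·0.9286 + 0.8·0.0714) ≈ 0.8505

0.8505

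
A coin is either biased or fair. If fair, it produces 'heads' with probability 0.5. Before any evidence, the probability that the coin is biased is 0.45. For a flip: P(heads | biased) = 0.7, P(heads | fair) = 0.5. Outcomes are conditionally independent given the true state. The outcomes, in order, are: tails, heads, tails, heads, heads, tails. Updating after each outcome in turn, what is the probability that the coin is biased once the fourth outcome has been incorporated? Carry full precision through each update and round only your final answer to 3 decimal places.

0.366

After 'tails': P(biased) = 0.3·0.4500 / (0.3·0.4500 + 0.5·0.5500) ≈ 0.3293
After 'heads': P(biased) = 0.7·0.3293 / (0.7·0.3293 + 0.5·0.6707) ≈ 0.4073
After 'tails': P(biased) = 0.3·0.4073 / (0.3·0.4073 + 0.5·0.5927) ≈ 0.2920
After 'heads': P(biased) = 0.7·0.2920 / (0.7·0.2920 + 0.5·0.7080) ≈ 0.3660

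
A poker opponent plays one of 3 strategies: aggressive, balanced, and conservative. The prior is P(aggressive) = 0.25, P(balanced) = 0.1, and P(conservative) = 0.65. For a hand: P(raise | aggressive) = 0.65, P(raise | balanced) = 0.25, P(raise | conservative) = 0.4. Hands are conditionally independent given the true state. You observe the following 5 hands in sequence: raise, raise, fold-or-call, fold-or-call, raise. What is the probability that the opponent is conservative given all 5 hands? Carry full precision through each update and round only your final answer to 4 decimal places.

Apply Bayes' rule sequentially, carrying P(conservative) forward.
After 'raise': normaliser = 0.65·0.2500 + 0.25·0.1000 + 0.4·0.6500; P(aggressive) ≈ 0.3631, P(balanced) ≈ 0.0559, P(conservative) ≈ 0.5810
After 'raise': normaliser = 0.65·0.3631 + 0.25·0.0559 + 0.4·0.5810; P(aggressive) ≈ 0.4893, P(balanced) ≈ 0.0290, P(conservative) ≈ 0.4818
After 'fold-or-call': normaliser = 0.35·0.4893 + 0.75·0.0290 + 0.6·0.4818; P(aggressive) ≈ 0.3553, P(balanced) ≈ 0.0450, P(conservative) ≈ 0.5997
After 'fold-or-call': normaliser = 0.35·0.3553 + 0.75·0.0450 + 0.6·0.5997; P(aggressive) ≈ 0.2401, P(balanced) ≈ 0.0652, P(conservative) ≈ 0.6947
After 'raise': normaliser = 0.65·0.2401 + 0.25·0.0652 + 0.4·0.6947; P(aggressive) ≈ 0.3466, P(balanced) ≈ 0.0362, P(conservative) ≈ 0.6172

0.6172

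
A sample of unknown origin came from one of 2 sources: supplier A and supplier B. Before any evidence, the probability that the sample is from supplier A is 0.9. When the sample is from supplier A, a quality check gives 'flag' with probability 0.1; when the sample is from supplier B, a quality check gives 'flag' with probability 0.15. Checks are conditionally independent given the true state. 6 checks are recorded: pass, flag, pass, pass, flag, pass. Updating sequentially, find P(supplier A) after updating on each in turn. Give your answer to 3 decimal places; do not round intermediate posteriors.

0.834

After 'pass': P(supplier A) = 0.9·0.9000 / (0.9·0.9000 + 0.85·0.1000) ≈ 0.9050
After 'flag': P(supplier A) = 0.1·0.9050 / (0.1·0.9050 + 0.15·0.0950) ≈ 0.8640
After 'pass': P(supplier A) = 0.9·0.8640 / (0.9·0.8640 + 0.85·0.1360) ≈ 0.8706
After 'pass': P(supplier A) = 0.9·0.8706 / (0.9·0.8706 + 0.85·0.1294) ≈ 0.8769
After 'flag': P(supplier A) = 0.1·0.8769 / (0.1·0.8769 + 0.15·0.1231) ≈ 0.8260
After 'pass': P(supplier A) = 0.9·0.8260 / (0.9·0.8260 + 0.85·0.1740) ≈ 0.8341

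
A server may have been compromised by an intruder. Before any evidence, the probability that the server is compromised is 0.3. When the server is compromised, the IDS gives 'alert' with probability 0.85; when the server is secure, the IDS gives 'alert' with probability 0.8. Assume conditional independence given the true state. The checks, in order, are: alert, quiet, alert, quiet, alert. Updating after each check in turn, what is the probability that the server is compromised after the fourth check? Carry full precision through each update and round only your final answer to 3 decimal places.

After 'alert': P(compromised) = 0.85·0.3000 / (0.85·0.3000 + 0.8·0.7000) ≈ 0.3129
After 'quiet': P(compromised) = 0.15·0.3129 / (0.15·0.3129 + 0.2·0.6871) ≈ 0.2546
After 'alert': P(compromised) = 0.85·0.2546 / (0.85·0.2546 + 0.8·0.7454) ≈ 0.2663
After 'quiet': P(compromised) = 0.15·0.2663 / (0.15·0.2663 + 0.2·0.7337) ≈ 0.2139

0.214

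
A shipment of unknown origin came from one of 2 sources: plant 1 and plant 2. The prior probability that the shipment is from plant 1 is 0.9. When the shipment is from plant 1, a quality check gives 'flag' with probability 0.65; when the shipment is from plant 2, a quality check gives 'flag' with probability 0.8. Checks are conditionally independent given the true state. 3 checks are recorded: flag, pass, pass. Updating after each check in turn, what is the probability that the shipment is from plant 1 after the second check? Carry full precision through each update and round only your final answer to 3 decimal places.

After 'flag': P(plant 1) = 0.65·0.9000 / (0.65·0.9000 + 0.8·0.1000) ≈ 0.8797
After 'pass': P(plant 1) = 0.35·0.8797 / (0.35·0.8797 + 0.2·0.1203) ≈ 0.9275

0.928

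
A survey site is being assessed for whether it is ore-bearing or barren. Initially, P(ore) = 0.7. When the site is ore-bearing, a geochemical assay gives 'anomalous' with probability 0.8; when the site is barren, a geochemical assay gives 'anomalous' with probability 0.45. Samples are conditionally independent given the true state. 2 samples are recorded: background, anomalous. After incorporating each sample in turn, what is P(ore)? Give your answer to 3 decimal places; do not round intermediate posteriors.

0.601

After 'background': P(ore) = 0.2·0.7000 / (0.2·0.7000 + 0.55·0.3000) ≈ 0.4590
After 'anomalous': P(ore) = 0.8·0.4590 / (0.8·0.4590 + 0.45·0.5410) ≈ 0.6013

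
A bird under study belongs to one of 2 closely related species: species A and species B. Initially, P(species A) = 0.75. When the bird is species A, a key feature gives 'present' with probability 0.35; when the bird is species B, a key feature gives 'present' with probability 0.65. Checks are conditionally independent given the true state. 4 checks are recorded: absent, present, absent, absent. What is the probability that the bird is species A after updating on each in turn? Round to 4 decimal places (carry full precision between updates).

0.9119

After 'absent': P(species A) = 0.65·0.7500 / (0.65·0.7500 + 0.35·0.2500) ≈ 0.8478
After 'present': P(species A) = 0.35·0.8478 / (0.35·0.8478 + 0.65·0.1522) ≈ 0.7500
After 'absent': P(species A) = 0.65·0.7500 / (0.65·0.7500 + 0.35·0.2500) ≈ 0.8478
After 'absent': P(species A) = 0.65·0.8478 / (0.65·0.8478 + 0.35·0.1522) ≈ 0.9119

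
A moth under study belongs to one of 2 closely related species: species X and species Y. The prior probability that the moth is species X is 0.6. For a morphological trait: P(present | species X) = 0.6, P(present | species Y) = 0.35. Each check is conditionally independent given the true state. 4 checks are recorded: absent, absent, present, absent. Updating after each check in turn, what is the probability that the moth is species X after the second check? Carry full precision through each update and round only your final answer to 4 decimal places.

After 'absent': P(species X) = 0.4·0.6000 / (0.4·0.6000 + 0.65·0.4000) ≈ 0.4800
After 'absent': P(species X) = 0.4·0.4800 / (0.4·0.4800 + 0.65·0.5200) ≈ 0.3623

0.3623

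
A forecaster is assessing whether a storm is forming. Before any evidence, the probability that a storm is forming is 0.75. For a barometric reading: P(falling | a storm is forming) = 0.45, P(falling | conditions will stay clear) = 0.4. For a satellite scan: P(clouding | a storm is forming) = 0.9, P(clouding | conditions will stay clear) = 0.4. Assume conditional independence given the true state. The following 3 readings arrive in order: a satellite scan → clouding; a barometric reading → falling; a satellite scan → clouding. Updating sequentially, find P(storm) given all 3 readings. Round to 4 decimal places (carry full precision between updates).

0.9447

After a satellite scan='clouding': P(storm) = 0.9·0.7500 / (0.9·0.7500 + 0.4·0.2500) ≈ 0.8710
After a barometric reading='falling': P(storm) = 0.45·0.8710 / (0.45·0.8710 + 0.4·0.1290) ≈ 0.8836
After a satellite scan='clouding': P(storm) = 0.9·0.8836 / (0.9·0.8836 + 0.4·0.1164) ≈ 0.9447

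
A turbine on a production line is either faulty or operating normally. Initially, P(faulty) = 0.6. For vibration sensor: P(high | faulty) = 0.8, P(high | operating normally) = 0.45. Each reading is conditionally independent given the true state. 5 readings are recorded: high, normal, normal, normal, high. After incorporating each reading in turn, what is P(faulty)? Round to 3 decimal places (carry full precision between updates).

After 'high': P(faulty) = 0.8·0.6000 / (0.8·0.6000 + 0.45·0.4000) ≈ 0.7273
After 'normal': P(faulty) = 0.2·0.7273 / (0.2·0.7273 + 0.55·0.2727) ≈ 0.4923
After 'normal': P(faulty) = 0.2·0.4923 / (0.2·0.4923 + 0.55·0.5077) ≈ 0.2607
After 'normal': P(faulty) = 0.2·0.2607 / (0.2·0.2607 + 0.55·0.7393) ≈ 0.1137
After 'high': P(faulty) = 0.8·0.1137 / (0.8·0.1137 + 0.45·0.8863) ≈ 0.1856

0.186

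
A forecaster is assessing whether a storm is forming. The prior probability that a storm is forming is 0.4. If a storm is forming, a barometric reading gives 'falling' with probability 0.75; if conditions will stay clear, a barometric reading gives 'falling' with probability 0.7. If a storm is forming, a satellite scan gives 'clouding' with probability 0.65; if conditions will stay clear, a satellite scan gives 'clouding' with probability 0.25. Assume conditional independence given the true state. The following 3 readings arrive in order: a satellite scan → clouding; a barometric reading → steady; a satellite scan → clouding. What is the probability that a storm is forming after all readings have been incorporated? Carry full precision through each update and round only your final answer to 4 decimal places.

After a satellite scan='clouding': P(storm) = 0.65·0.4000 / (0.65·0.4000 + 0.25·0.6000) ≈ 0.6341
After a barometric reading='steady': P(storm) = 0.25·0.6341 / (0.25·0.6341 + 0.3·0.3659) ≈ 0.5909
After a satellite scan='clouding': P(storm) = 0.65·0.5909 / (0.65·0.5909 + 0.25·0.4091) ≈ 0.7897

0.7897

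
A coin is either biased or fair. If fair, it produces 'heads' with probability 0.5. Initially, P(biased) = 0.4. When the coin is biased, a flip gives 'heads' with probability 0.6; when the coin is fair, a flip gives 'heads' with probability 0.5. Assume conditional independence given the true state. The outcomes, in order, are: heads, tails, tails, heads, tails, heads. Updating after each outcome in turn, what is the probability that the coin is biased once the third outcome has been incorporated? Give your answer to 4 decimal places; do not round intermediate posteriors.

After 'heads': P(biased) = 0.6·0.4000 / (0.6·0.4000 + 0.5·0.6000) ≈ 0.4444
After 'tails': P(biased) = 0.4·0.4444 / (0.4·0.4444 + 0.5·0.5556) ≈ 0.3902
After 'tails': P(biased) = 0.4·0.3902 / (0.4·0.3902 + 0.5·0.6098) ≈ 0.3386

0.3386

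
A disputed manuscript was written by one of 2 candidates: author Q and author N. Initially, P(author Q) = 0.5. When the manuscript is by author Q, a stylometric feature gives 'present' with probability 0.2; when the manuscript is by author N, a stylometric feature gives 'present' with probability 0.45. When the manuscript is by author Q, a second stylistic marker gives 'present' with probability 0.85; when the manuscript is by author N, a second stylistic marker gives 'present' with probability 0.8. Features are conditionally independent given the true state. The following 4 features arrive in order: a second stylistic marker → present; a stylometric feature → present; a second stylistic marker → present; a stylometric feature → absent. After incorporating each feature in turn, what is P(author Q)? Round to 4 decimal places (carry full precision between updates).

After a second stylistic marker='present': P(author Q) = 0.85·0.5000 / (0.85·0.5000 + 0.8·0.5000) ≈ 0.5152
After a stylometric feature='present': P(author Q) = 0.2·0.5152 / (0.2·0.5152 + 0.45·0.4848) ≈ 0.3208
After a second stylistic marker='present': P(author Q) = 0.85·0.3208 / (0.85·0.3208 + 0.8·0.6792) ≈ 0.3341
After a stylometric feature='absent': P(author Q) = 0.8·0.3341 / (0.8·0.3341 + 0.55·0.6659) ≈ 0.4219

0.4219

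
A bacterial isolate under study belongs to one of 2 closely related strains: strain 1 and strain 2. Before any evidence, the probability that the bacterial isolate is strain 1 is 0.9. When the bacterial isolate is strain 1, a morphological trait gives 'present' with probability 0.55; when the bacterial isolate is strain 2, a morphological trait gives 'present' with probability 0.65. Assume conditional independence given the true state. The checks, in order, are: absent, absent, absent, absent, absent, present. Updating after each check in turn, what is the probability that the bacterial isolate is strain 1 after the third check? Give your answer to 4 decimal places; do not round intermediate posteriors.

0.9503

After 'absent': P(strain 1) = 0.45·0.9000 / (0.45·0.9000 + 0.35·0.1000) ≈ 0.9205
After 'absent': P(strain 1) = 0.45·0.9205 / (0.45·0.9205 + 0.35·0.0795) ≈ 0.9370
After 'absent': P(strain 1) = 0.45·0.9370 / (0.45·0.9370 + 0.35·0.0630) ≈ 0.9503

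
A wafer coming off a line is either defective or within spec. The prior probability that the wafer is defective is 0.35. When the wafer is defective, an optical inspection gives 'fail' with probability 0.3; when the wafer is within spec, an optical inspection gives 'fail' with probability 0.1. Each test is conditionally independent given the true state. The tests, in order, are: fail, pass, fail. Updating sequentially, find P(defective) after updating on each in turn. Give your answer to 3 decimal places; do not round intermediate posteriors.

After 'fail': P(defective) = 0.3·0.3500 / (0.3·0.3500 + 0.1·0.6500) ≈ 0.6176
After 'pass': P(defective) = 0.7·0.6176 / (0.7·0.6176 + 0.9·0.3824) ≈ 0.5568
After 'fail': P(defective) = 0.3·0.5568 / (0.3·0.5568 + 0.1·0.4432) ≈ 0.7903

0.790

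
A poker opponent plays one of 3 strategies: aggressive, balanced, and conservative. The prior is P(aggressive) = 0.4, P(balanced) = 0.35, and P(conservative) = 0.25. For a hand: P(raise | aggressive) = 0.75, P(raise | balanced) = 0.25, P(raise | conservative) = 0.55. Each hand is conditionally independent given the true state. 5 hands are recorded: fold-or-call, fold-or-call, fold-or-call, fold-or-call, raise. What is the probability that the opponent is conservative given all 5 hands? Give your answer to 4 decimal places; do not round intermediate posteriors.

After 'fold-or-call': normaliser = 0.25·0.4000 + 0.75·0.3500 + 0.45·0.2500; P(aggressive) ≈ 0.2105, P(balanced) ≈ 0.5526, P(conservative) ≈ 0.2368
After 'fold-or-call': normaliser = 0.25·0.2105 + 0.75·0.5526 + 0.45·0.2368; P(aggressive) ≈ 0.0917, P(balanced) ≈ 0.7225, P(conservative) ≈ 0.1858
After 'fold-or-call': normaliser = 0.25·0.0917 + 0.75·0.7225 + 0.45·0.1858; P(aggressive) ≈ 0.0354, P(balanced) ≈ 0.8357, P(conservative) ≈ 0.1289
After 'fold-or-call': normaliser = 0.25·0.0354 + 0.75·0.8357 + 0.45·0.1289; P(aggressive) ≈ 0.0127, P(balanced) ≈ 0.9036, P(conservative) ≈ 0.0836
After 'raise': normaliser = 0.75·0.0127 + 0.25·0.9036 + 0.55·0.0836; P(aggressive) ≈ 0.0340, P(balanced) ≈ 0.8026, P(conservative) ≈ 0.1635

0.1635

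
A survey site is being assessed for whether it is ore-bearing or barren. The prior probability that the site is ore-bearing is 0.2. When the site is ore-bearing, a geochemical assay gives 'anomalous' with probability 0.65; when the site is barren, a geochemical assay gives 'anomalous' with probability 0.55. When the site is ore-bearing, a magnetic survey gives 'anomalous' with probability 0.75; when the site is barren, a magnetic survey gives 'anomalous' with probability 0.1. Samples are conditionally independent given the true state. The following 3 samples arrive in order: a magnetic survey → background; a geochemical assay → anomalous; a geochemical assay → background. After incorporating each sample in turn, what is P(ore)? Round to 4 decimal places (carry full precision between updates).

After a magnetic survey='background': P(ore) = 0.25·0.2000 / (0.25·0.2000 + 0.9·0.8000) ≈ 0.0649
After a geochemical assay='anomalous': P(ore) = 0.65·0.0649 / (0.65·0.0649 + 0.55·0.9351) ≈ 0.0758
After a geochemical assay='background': P(ore) = 0.35·0.0758 / (0.35·0.0758 + 0.45·0.9242) ≈ 0.0600

0.0600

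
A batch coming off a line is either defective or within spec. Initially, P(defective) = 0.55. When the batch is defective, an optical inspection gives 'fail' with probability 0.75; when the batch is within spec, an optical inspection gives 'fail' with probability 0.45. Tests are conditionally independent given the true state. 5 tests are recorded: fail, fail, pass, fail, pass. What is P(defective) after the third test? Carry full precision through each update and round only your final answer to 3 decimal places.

After 'fail': P(defective) = 0.75·0.5500 / (0.75·0.5500 + 0.45·0.4500) ≈ 0.6707
After 'fail': P(defective) = 0.75·0.6707 / (0.75·0.6707 + 0.45·0.3293) ≈ 0.7725
After 'pass': P(defective) = 0.25·0.7725 / (0.25·0.7725 + 0.55·0.2275) ≈ 0.6068

0.607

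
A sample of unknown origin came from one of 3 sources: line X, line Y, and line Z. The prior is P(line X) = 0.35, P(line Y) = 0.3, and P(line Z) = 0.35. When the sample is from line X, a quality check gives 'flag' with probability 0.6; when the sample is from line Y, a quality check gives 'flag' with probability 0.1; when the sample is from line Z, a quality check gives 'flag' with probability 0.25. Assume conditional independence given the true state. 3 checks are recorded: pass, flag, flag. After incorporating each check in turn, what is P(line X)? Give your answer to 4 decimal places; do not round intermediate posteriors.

0.7251

After 'pass': normaliser = 0.4·0.3500 + 0.9·0.3000 + 0.75·0.3500; P(line X) ≈ 0.2082, P(line Y) ≈ 0.4015, P(line Z) ≈ 0.3903
After 'flag': normaliser = 0.6·0.2082 + 0.1·0.4015 + 0.25·0.3903; P(line X) ≈ 0.4756, P(line Y) ≈ 0.1529, P(line Z) ≈ 0.3715
After 'flag': normaliser = 0.6·0.4756 + 0.1·0.1529 + 0.25·0.3715; P(line X) ≈ 0.7251, P(line Y) ≈ 0.0388, P(line Z) ≈ 0.2360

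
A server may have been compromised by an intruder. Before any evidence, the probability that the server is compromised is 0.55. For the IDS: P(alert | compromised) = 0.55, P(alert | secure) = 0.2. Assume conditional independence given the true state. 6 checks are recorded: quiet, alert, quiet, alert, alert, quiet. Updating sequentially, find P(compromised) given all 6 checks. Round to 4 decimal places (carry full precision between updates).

0.8190

Each posterior becomes the prior for the next update.
After 'quiet': P(compromised) = 0.45·0.5500 / (0.45·0.5500 + 0.8·0.4500) ≈ 0.4074
After 'alert': P(compromised) = 0.55·0.4074 / (0.55·0.4074 + 0.2·0.5926) ≈ 0.6541
After 'quiet': P(compromised) = 0.45·0.6541 / (0.45·0.6541 + 0.8·0.3459) ≈ 0.5154
After 'alert': P(compromised) = 0.55·0.5154 / (0.55·0.5154 + 0.2·0.4846) ≈ 0.7452
After 'alert': P(compromised) = 0.55·0.7452 / (0.55·0.7452 + 0.2·0.2548) ≈ 0.8894
After 'quiet': P(compromised) = 0.45·0.8894 / (0.45·0.8894 + 0.8·0.1106) ≈ 0.8190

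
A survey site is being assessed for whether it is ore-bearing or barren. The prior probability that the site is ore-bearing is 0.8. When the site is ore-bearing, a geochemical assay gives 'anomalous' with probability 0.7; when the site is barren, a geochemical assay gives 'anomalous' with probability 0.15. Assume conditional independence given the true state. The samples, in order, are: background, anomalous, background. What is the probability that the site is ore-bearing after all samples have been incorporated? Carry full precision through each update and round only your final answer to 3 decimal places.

Each posterior becomes the prior for the next update.
After 'background': P(ore) = 0.3·0.8000 / (0.3·0.8000 + 0.85·0.2000) ≈ 0.5854
After 'anomalous': P(ore) = 0.7·0.5854 / (0.7·0.5854 + 0.15·0.4146) ≈ 0.8682
After 'background': P(ore) = 0.3·0.8682 / (0.3·0.8682 + 0.85·0.1318) ≈ 0.6993

0.699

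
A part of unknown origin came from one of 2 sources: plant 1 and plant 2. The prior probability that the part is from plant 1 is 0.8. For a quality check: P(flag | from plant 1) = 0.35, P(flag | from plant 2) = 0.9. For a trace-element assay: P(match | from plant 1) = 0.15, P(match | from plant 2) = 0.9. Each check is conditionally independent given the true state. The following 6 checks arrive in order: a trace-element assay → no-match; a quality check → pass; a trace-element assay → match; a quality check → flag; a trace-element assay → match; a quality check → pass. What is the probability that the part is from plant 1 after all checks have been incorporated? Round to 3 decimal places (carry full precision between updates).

After a trace-element assay='no-match': P(plant 1) = 0.85·0.8000 / (0.85·0.8000 + 0.1·0.2000) ≈ 0.9714
After a quality check='pass': P(plant 1) = 0.65·0.9714 / (0.65·0.9714 + 0.1·0.0286) ≈ 0.9955
After a trace-element assay='match': P(plant 1) = 0.15·0.9955 / (0.15·0.9955 + 0.9·0.0045) ≈ 0.9736
After a quality check='flag': P(plant 1) = 0.35·0.9736 / (0.35·0.9736 + 0.9·0.0264) ≈ 0.9347
After a trace-element assay='match': P(plant 1) = 0.15·0.9347 / (0.15·0.9347 + 0.9·0.0653) ≈ 0.7048
After a quality check='pass': P(plant 1) = 0.65·0.7048 / (0.65·0.7048 + 0.1·0.2952) ≈ 0.9395

0.939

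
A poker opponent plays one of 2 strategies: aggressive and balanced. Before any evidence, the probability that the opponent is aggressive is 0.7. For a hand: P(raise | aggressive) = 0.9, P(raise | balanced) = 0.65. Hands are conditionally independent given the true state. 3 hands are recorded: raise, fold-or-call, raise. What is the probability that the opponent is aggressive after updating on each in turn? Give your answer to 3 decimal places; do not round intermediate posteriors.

0.561

Apply Bayes' rule sequentially, carrying P(aggressive) forward.
After 'raise': P(aggressive) = 0.9·0.7000 / (0.9·0.7000 + 0.65·0.3000) ≈ 0.7636
After 'fold-or-call': P(aggressive) = 0.1·0.7636 / (0.1·0.7636 + 0.35·0.2364) ≈ 0.4800
After 'raise': P(aggressive) = 0.9·0.4800 / (0.9·0.4800 + 0.65·0.5200) ≈ 0.5610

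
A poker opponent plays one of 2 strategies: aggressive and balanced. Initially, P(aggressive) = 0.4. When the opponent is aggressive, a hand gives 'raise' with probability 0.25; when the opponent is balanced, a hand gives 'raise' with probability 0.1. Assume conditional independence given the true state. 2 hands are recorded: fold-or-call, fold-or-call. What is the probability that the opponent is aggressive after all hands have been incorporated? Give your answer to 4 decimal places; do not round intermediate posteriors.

Apply Bayes' rule sequentially, carrying P(aggressive) forward.
After 'fold-or-call': P(aggressive) = 0.75·0.4000 / (0.75·0.4000 + 0.9·0.6000) ≈ 0.3571
After 'fold-or-call': P(aggressive) = 0.75·0.3571 / (0.75·0.3571 + 0.9·0.6429) ≈ 0.3165

0.3165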